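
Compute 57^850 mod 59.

Square-and-reduce mod 59: 57^1≡57, 57^2≡4, 57^4≡16, 57^8≡20, 57^16≡46, 57^32≡51, 57^64≡5, 57^128≡25, 57^256≡35, 57^512≡45.
850 = 2 + 16 + 64 + 256 + 512, so 57^850 ≡ 4·46·5·35·45 ≡ 19 (mod 59).

19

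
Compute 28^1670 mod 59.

3

Square-and-reduce mod 59: 28^1≡28, 28^2≡17, 28^4≡53, 28^8≡36, 28^16≡57, 28^32≡4, 28^64≡16, 28^128≡20, 28^256≡46, 28^512≡51, 28^1024≡5.
1670 = 2 + 4 + 128 + 512 + 1024, so 28^1670 ≡ 17·53·20·51·5 ≡ 3 (mod 59).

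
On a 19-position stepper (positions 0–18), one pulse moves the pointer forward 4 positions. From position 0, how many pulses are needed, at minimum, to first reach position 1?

5

19 = 4·4 + 3
4 = 1·3 + 1
3 = 3·1 + 0
Back-substituting gives 4·5 ≡ 1 (mod 19).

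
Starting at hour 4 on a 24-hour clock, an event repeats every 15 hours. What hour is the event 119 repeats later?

13

119·15 = 1785.
1785 mod 24 = 9 (since 74·24 = 1776).
(4 + 9) mod 24 = 13.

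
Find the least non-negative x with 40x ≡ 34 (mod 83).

5

40⁻¹ ≡ 27 (mod 83) because 40·27 = 1080 = 13·83 + 1.
Multiplying both sides by 27: x ≡ 27·34 = 918 ≡ 5 (mod 83).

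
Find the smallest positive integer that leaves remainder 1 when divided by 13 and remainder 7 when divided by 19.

235

x ≡ 1 (mod 13) gives x ∈ {1, 14, 27, 40, 53, 66, 79, 92, …}.
The first of these with x mod 19 = 7 is 235.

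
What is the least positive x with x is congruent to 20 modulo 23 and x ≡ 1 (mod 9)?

181

x ≡ 1 (mod 9) gives x ∈ {1, 10, 19, 28, 37, 46, 55, 64, …}.
The first of these with x mod 23 = 20 is 181.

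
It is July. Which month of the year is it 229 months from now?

August

Dividing 229 by 12 gives quotient 19 and remainder 1.
July + 1 month → August.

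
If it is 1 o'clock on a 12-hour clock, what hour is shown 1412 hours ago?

1412 = 117·12 + 8, so 1412 mod 12 = 8.
1 − 8 → 5 on a 12-hour dial.

5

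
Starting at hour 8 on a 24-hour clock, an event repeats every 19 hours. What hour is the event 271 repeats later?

271·19 = 5149.
Dividing 5149 by 24 gives quotient 214 and remainder 13.
(8 + 13) mod 24 = 21.

21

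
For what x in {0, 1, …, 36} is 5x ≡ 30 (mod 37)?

6

5⁻¹ ≡ 15 (mod 37) because 5·15 = 75 = 2·37 + 1.
Multiplying both sides by 15: x ≡ 15·30 = 450 ≡ 6 (mod 37).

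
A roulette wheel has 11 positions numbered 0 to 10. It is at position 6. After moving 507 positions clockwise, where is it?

507 − 46·11 = 1, so 507 ≡ 1 (mod 11).
(6 + 1) mod 11 = 7.

7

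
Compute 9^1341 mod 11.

9

Square-and-reduce mod 11: 9^1≡9, 9^2≡4, 9^4≡5, 9^8≡3, 9^16≡9, 9^32≡4, 9^64≡5, 9^128≡3, 9^256≡9, 9^512≡4, 9^1024≡5.
Since 1341 = 1 + 4 + 8 + 16 + 32 + 256 + 1024 in binary, 9^1341 ≡ 9·5·3·9·4·9·5 ≡ 9 (mod 11).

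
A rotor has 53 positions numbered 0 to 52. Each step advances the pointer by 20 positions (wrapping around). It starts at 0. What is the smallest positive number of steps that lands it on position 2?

16

The inverse of 20 mod 53 is 8 (since 20·8 = 160 ≡ 1).
So x ≡ 8·2 = 16 ≡ 16 (mod 53).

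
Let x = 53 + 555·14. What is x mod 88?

79

555·14 = 7770.
7770 mod 88 = 26 (since 88·88 = 7744).
(53 + 26) mod 88 = 79.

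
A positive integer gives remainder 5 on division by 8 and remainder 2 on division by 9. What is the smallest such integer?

29

x ≡ 5 (mod 8) gives x ∈ {5, 13, 21, 29}.
The first of these with x mod 9 = 2 is 29.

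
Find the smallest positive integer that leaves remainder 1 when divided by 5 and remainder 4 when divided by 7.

11

Since 7·3 ≡ 1 (mod 5), take x = 4 + 7·((1−4)·3 mod 5) = 4 + 7·1 = 11.
Check: 11 mod 5 = 1, 11 mod 7 = 4.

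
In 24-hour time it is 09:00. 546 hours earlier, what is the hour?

Dividing 546 by 24 gives quotient 22 and remainder 18.
(9 − 18) mod 24 = 15.

15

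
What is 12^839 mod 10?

8

Last digits of 2^n: 2, 4, 8, 6 (period 4).
839 leaves remainder 3 on division by 4, so 12^839 ends in 8.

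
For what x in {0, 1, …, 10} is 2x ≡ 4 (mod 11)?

2⁻¹ ≡ 6 (mod 11) because 2·6 = 12 = 1·11 + 1.
So x ≡ 6·4 = 24 ≡ 2 (mod 11).
Check: 2·2 = 4 = 0·11 + 4.

2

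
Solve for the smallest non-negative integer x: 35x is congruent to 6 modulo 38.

36

The inverse of 35 mod 38 is 25 (since 35·25 = 875 ≡ 1).
So x ≡ 25·6 = 150 ≡ 36 (mod 38).
Check: 35·36 = 1260 = 33·38 + 6.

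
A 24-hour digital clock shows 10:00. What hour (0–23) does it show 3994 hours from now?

20

3994 = 166·24 + 10, so 3994 mod 24 = 10.
(10 + 10) mod 24 = 20.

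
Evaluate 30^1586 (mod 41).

8

By repeated squaring mod 41: 30^1≡30, 30^2≡39, 30^4≡4, 30^8≡16, 30^16≡10, 30^32≡18, 30^64≡37, 30^128≡16, 30^256≡10, 30^512≡18, 30^1024≡37.
1586 = 2 + 16 + 32 + 512 + 1024, so 30^1586 ≡ 39·10·18·18·37 ≡ 8 (mod 41).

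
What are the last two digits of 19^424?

21

Successive squares of 19 mod 100: 19^1≡19, 19^2≡61, 19^4≡21, 19^8≡41, 19^16≡81, 19^32≡61, 19^64≡21, 19^128≡41, 19^256≡81.
Since 424 = 8 + 32 + 128 + 256 in binary, 19^424 ≡ 41·61·41·81 ≡ 21 (mod 100).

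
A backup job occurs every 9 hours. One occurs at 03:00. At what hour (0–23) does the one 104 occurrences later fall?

104·9 = 936.
936 mod 24 = 0 (since 39·24 = 936).
(3 + 0) mod 24 = 3.

3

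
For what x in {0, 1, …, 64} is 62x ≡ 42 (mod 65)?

62⁻¹ ≡ 43 (mod 65) because 62·43 = 2666 = 41·65 + 1.
Multiplying both sides by 43: x ≡ 43·42 = 1806 ≡ 51 (mod 65).

51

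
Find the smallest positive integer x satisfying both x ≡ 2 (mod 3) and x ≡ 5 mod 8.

x ≡ 2 (mod 3) gives x ∈ {2, 5}.
The first of these with x mod 8 = 5 is 5.

5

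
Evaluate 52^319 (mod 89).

Square-and-reduce mod 89: 52^1≡52, 52^2≡34, 52^4≡88, 52^8≡1, 52^16≡1, 52^32≡1, 52^64≡1, 52^128≡1, 52^256≡1.
Since 319 = 1 + 2 + 4 + 8 + 16 + 32 + 256 in binary, 52^319 ≡ 52·34·88·1·1·1·1 ≡ 12 (mod 89).

12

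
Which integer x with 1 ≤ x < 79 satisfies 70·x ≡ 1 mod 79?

70·35 = 2450 = 31·79 + 1, so 70⁻¹ ≡ 35 (mod 79).

35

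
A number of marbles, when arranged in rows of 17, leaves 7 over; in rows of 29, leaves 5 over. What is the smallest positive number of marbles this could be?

x ≡ 7 (mod 17) gives x ∈ {7, 24, 41, 58, 75, 92}.
The first of these with x mod 29 = 5 is 92.

92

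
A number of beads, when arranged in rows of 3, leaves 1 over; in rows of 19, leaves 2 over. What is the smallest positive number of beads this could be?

x ≡ 1 (mod 3) gives x ∈ {1, 4, 7, 10, 13, 16, 19, 22, …}.
The first of these with x mod 19 = 2 is 40.

40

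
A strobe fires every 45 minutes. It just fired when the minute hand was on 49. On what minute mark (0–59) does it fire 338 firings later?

19

338·45 = 15210.
15210 = 253·60 + 30, so 15210 mod 60 = 30.
(49 + 30) mod 60 = 19.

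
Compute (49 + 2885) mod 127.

2885 mod 127 = 91 (since 22·127 = 2794).
(49 + 91) mod 127 = 13.

13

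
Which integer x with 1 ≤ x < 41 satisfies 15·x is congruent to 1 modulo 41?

11

15·11 = 165 = 4·41 + 1, so 15⁻¹ ≡ 11 (mod 41).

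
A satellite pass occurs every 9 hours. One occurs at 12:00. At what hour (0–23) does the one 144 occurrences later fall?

144·9 = 1296.
1296 − 54·24 = 0, so 1296 ≡ 0 (mod 24).
(12 + 0) mod 24 = 12.

12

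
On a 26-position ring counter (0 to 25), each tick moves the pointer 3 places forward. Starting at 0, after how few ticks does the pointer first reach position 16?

14

3⁻¹ ≡ 9 (mod 26) because 3·9 = 27 = 1·26 + 1.
Multiplying both sides by 9: x ≡ 9·16 = 144 ≡ 14 (mod 26).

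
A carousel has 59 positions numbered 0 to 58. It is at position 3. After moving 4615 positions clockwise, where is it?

16

4615 = 78·59 + 13, so 4615 mod 59 = 13.
(3 + 13) mod 59 = 16.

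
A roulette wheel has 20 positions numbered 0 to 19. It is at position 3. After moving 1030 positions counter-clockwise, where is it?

1030 mod 20 = 10 (since 51·20 = 1020).
(3 − 10) mod 20 = 13.

13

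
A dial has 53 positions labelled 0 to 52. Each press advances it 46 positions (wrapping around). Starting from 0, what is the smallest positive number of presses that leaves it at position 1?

46·15 = 690 = 13·53 + 1, so 46⁻¹ ≡ 15 (mod 53).

15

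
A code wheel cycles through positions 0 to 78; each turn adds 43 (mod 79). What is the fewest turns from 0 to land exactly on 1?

68

79 = 1·43 + 36
43 = 1·36 + 7
36 = 5·7 + 1
7 = 7·1 + 0
Back-substituting gives 43·68 ≡ 1 (mod 79).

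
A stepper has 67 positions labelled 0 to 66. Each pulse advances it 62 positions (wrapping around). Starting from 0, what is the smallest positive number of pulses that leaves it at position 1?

67 = 1·62 + 5
62 = 12·5 + 2
5 = 2·2 + 1
2 = 2·1 + 0
Back-substituting gives 62·40 ≡ 1 (mod 67).

40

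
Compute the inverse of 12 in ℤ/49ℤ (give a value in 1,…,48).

45

49 = 4·12 + 1
12 = 12·1 + 0
Back-substituting gives 12·45 ≡ 1 (mod 49).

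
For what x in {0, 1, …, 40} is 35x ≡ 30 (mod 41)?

The inverse of 35 mod 41 is 34 (since 35·34 = 1190 ≡ 1).
Multiplying both sides by 34: x ≡ 34·30 = 1020 ≡ 36 (mod 41).
Check: 35·36 = 1260 = 30·41 + 30.

36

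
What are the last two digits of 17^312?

Successive squares of 17 mod 100: 17^1≡17, 17^2≡89, 17^4≡21, 17^8≡41, 17^16≡81, 17^32≡61, 17^64≡21, 17^128≡41, 17^256≡81.
Since 312 = 8 + 16 + 32 + 256 in binary, 17^312 ≡ 41·81·61·81 ≡ 61 (mod 100).

61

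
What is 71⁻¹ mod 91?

71·50 = 3550 = 39·91 + 1, so 71⁻¹ ≡ 50 (mod 91).

50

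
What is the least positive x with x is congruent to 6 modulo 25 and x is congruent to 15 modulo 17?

406

x ≡ 15 (mod 17) gives x ∈ {15, 32, 49, 66, 83, 100, 117, 134, …}.
The first of these with x mod 25 = 6 is 406.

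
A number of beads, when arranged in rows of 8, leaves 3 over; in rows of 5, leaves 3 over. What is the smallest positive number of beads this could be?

x ≡ 3 (mod 5) gives x ∈ {3}.
The first of these with x mod 8 = 3 is 3.

3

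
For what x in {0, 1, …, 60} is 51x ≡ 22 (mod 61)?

10

The inverse of 51 mod 61 is 6 (since 51·6 = 306 ≡ 1).
So x ≡ 6·22 = 132 ≡ 10 (mod 61).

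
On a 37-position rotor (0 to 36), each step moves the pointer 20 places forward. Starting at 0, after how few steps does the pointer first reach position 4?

The inverse of 20 mod 37 is 13 (since 20·13 = 260 ≡ 1).
So x ≡ 13·4 = 52 ≡ 15 (mod 37).

15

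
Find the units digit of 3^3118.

The units digit of 3^n cycles with period 4: 3, 9, 7, 1, …
3118 leaves remainder 2 on division by 4, so 3^3118 ends in 9.

9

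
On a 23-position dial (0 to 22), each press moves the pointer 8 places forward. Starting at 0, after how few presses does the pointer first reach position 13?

16

8⁻¹ ≡ 3 (mod 23) because 8·3 = 24 = 1·23 + 1.
So x ≡ 3·13 = 39 ≡ 16 (mod 23).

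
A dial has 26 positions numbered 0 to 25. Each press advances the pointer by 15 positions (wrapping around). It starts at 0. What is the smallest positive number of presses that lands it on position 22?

15⁻¹ ≡ 7 (mod 26) because 15·7 = 105 = 4·26 + 1.
Multiplying both sides by 7: x ≡ 7·22 = 154 ≡ 24 (mod 26).

24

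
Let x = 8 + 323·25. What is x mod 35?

33

323·25 = 8075.
Dividing 8075 by 35 gives quotient 230 and remainder 25.
(8 + 25) mod 35 = 33.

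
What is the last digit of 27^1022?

Last digits of 7^n: 7, 9, 3, 1 (period 4).
1022 leaves remainder 2 on division by 4, so 27^1022 ends in 9.

9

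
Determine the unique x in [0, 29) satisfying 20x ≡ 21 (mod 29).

17

20⁻¹ ≡ 16 (mod 29) because 20·16 = 320 = 11·29 + 1.
So x ≡ 16·21 = 336 ≡ 17 (mod 29).
Check: 20·17 = 340 = 11·29 + 21.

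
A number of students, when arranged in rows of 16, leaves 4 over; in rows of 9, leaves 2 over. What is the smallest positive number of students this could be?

x ≡ 2 (mod 9) gives x ∈ {2, 11, 20}.
The first of these with x mod 16 = 4 is 20.

20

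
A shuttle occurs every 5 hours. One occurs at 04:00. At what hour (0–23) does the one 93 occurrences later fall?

13

93·5 = 465.
Dividing 465 by 24 gives quotient 19 and remainder 9.
(4 + 9) mod 24 = 13.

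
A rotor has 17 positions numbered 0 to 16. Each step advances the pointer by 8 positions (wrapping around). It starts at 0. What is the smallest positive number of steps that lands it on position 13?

8

The inverse of 8 mod 17 is 15 (since 8·15 = 120 ≡ 1).
Multiplying both sides by 15: x ≡ 15·13 = 195 ≡ 8 (mod 17).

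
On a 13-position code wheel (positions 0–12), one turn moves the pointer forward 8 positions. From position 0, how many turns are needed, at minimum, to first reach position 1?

5

13 = 1·8 + 5
8 = 1·5 + 3
5 = 1·3 + 2
3 = 1·2 + 1
2 = 2·1 + 0
Back-substituting gives 8·5 ≡ 1 (mod 13).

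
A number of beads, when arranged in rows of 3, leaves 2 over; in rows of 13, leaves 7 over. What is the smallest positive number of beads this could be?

20

Since 13·1 ≡ 1 (mod 3), take x = 7 + 13·((2−7)·1 mod 3) = 7 + 13·1 = 20.
Check: 20 mod 3 = 2, 20 mod 13 = 7.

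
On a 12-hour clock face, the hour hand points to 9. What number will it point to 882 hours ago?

3

882 mod 12 = 6 (since 73·12 = 876).
9 − 6 → 3 on a 12-hour dial.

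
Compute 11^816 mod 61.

Successive squares of 11 mod 61: 11^1≡11, 11^2≡60, 11^4≡1, 11^8≡1, 11^16≡1, 11^32≡1, 11^64≡1, 11^128≡1, 11^256≡1, 11^512≡1.
816 = 16 + 32 + 256 + 512, so 11^816 ≡ 1·1·1·1 ≡ 1 (mod 61).

1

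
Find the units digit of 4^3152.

6

Powers of 4 mod 10 repeat with period 2: 4, 6.
3152 leaves remainder 0 on division by 2, so 4^3152 ends in 6.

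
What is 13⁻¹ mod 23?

23 = 1·13 + 10
13 = 1·10 + 3
10 = 3·3 + 1
3 = 3·1 + 0
Back-substituting gives 13·16 ≡ 1 (mod 23).

16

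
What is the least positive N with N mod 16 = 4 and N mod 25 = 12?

Since 25·9 ≡ 1 (mod 16), take x = 12 + 25·((4−12)·9 mod 16) = 12 + 25·8 = 212.
Check: 212 mod 16 = 4, 212 mod 25 = 12.

212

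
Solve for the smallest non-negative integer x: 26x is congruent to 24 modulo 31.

The inverse of 26 mod 31 is 6 (since 26·6 = 156 ≡ 1).
Multiplying both sides by 6: x ≡ 6·24 = 144 ≡ 20 (mod 31).
Check: 26·20 = 520 = 16·31 + 24.

20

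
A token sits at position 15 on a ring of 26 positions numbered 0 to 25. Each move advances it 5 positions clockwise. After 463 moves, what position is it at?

16

463·5 = 2315.
2315 = 89·26 + 1, so 2315 mod 26 = 1.
(15 + 1) mod 26 = 16.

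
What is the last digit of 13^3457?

Powers of 3 mod 10 repeat with period 4: 3, 9, 7, 1.
3457 mod 4 = 1, so the last digit matches 3^1 = 3.

3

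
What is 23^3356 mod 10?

1

The units digit of 23^n cycles with period 4: 3, 9, 7, 1, …
3356 leaves remainder 0 on division by 4, so 23^3356 ends in 1.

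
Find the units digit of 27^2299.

3

Powers of 7 mod 10 repeat with period 4: 7, 9, 3, 1.
2299 leaves remainder 3 on division by 4, so 27^2299 ends in 3.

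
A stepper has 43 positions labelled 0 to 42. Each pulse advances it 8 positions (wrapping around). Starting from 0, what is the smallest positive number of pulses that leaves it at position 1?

8·27 = 216 = 5·43 + 1, so 8⁻¹ ≡ 27 (mod 43).

27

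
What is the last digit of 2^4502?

Last digits of 2^n: 2, 4, 8, 6 (period 4).
4502 leaves remainder 2 on division by 4, so 2^4502 ends in 4.

4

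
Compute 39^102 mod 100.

By repeated squaring mod 100: 39^1≡39, 39^2≡21, 39^4≡41, 39^8≡81, 39^16≡61, 39^32≡21, 39^64≡41.
Since 102 = 2 + 4 + 32 + 64 in binary, 39^102 ≡ 21·41·21·41 ≡ 21 (mod 100).

21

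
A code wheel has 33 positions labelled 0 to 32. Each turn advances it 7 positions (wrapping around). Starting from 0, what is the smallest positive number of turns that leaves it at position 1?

19

7·19 = 133 = 4·33 + 1, so 7⁻¹ ≡ 19 (mod 33).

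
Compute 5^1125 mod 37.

6

By repeated squaring mod 37: 5^1≡5, 5^2≡25, 5^4≡33, 5^8≡16, 5^16≡34, 5^32≡9, 5^64≡7, 5^128≡12, 5^256≡33, 5^512≡16, 5^1024≡34.
1125 = 1 + 4 + 32 + 64 + 1024, so 5^1125 ≡ 5·33·9·7·34 ≡ 6 (mod 37).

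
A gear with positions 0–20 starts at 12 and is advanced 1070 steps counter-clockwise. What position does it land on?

13

1070 = 50·21 + 20, so 1070 mod 21 = 20.
(12 − 20) mod 21 = 13.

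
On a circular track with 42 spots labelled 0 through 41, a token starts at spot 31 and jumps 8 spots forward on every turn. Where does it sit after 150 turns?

150·8 = 1200.
1200 − 28·42 = 24, so 1200 ≡ 24 (mod 42).
(31 + 24) mod 42 = 13.

13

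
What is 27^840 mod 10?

The units digit of 27^n cycles with period 4: 7, 9, 3, 1, …
840 mod 4 = 0, so the last digit matches 7^4 = 1.

1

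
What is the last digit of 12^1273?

2

The units digit of 12^n cycles with period 4: 2, 4, 8, 6, …
1273 leaves remainder 1 on division by 4, so 12^1273 ends in 2.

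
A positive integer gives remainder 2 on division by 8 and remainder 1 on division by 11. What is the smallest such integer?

Since 11·3 ≡ 1 (mod 8), take x = 1 + 11·((2−1)·3 mod 8) = 1 + 11·3 = 34.
Check: 34 mod 8 = 2, 34 mod 11 = 1.

34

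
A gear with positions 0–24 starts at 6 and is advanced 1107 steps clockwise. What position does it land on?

13

1107 = 44·25 + 7, so 1107 mod 25 = 7.
(6 + 7) mod 25 = 13.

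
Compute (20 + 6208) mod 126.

Dividing 6208 by 126 gives quotient 49 and remainder 34.
(20 + 34) mod 126 = 54.

54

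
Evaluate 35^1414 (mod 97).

By repeated squaring mod 97: 35^1≡35, 35^2≡61, 35^4≡35, 35^8≡61, 35^16≡35, 35^32≡61, 35^64≡35, 35^128≡61, 35^256≡35, 35^512≡61, 35^1024≡35.
1414 = 2 + 4 + 128 + 256 + 1024, so 35^1414 ≡ 61·35·61·35·35 ≡ 35 (mod 97).

35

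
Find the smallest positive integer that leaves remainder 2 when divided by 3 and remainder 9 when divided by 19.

x ≡ 2 (mod 3) gives x ∈ {2, 5, 8, 11, 14, 17, 20, 23, …}.
The first of these with x mod 19 = 9 is 47.

47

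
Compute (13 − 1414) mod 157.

12

1414 = 9·157 + 1, so 1414 mod 157 = 1.
(13 − 1) mod 157 = 12.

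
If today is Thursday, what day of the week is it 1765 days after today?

Friday

1765 − 252·7 = 1, so 1765 ≡ 1 (mod 7).
Thursday + 1 day → Friday.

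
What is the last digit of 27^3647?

The units digit of 27^n cycles with period 4: 7, 9, 3, 1, …
3647 leaves remainder 3 on division by 4, so 27^3647 ends in 3.

3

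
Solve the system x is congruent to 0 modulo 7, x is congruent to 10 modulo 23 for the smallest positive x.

56

x ≡ 0 (mod 7) gives x ∈ {0, 7, 14, 21, 28, 35, 42, 49, …}.
The first of these with x mod 23 = 10 is 56.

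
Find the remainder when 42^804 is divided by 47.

28

Square-and-reduce mod 47: 42^1≡42, 42^2≡25, 42^4≡14, 42^8≡8, 42^16≡17, 42^32≡7, 42^64≡2, 42^128≡4, 42^256≡16, 42^512≡21.
804 = 4 + 32 + 256 + 512, so 42^804 ≡ 14·7·16·21 ≡ 28 (mod 47).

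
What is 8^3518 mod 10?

4

Powers of 8 mod 10 repeat with period 4: 8, 4, 2, 6.
3518 mod 4 = 2, so the last digit matches 8^2 = 4.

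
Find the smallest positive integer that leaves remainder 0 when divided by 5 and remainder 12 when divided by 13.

25

x ≡ 0 (mod 5) gives x ∈ {0, 5, 10, 15, 20, 25}.
The first of these with x mod 13 = 12 is 25.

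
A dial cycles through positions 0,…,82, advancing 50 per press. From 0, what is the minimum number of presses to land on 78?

58

The inverse of 50 mod 83 is 5 (since 50·5 = 250 ≡ 1).
So x ≡ 5·78 = 390 ≡ 58 (mod 83).
Check: 50·58 = 2900 = 34·83 + 78.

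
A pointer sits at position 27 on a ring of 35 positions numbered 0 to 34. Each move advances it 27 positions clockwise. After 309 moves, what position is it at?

5

309·27 = 8343.
8343 mod 35 = 13 (since 238·35 = 8330).
(27 + 13) mod 35 = 5.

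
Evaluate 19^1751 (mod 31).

10

Successive squares of 19 mod 31: 19^1≡19, 19^2≡20, 19^4≡28, 19^8≡9, 19^16≡19, 19^32≡20, 19^64≡28, 19^128≡9, 19^256≡19, 19^512≡20, 19^1024≡28.
1751 = 1 + 2 + 4 + 16 + 64 + 128 + 512 + 1024, so 19^1751 ≡ 19·20·28·19·28·9·20·28 ≡ 10 (mod 31).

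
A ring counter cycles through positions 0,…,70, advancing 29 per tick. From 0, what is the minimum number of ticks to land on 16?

29⁻¹ ≡ 49 (mod 71) because 29·49 = 1421 = 20·71 + 1.
Multiplying both sides by 49: x ≡ 49·16 = 784 ≡ 3 (mod 71).
Check: 29·3 = 87 = 1·71 + 16.

3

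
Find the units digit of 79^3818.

Powers of 9 mod 10 repeat with period 2: 9, 1.
3818 leaves remainder 0 on division by 2, so 79^3818 ends in 1.

1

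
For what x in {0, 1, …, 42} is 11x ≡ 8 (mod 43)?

32

The inverse of 11 mod 43 is 4 (since 11·4 = 44 ≡ 1).
Multiplying both sides by 4: x ≡ 4·8 = 32 ≡ 32 (mod 43).
Check: 11·32 = 352 = 8·43 + 8.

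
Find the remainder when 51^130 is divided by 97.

79

Square-and-reduce mod 97: 51^1≡51, 51^2≡79, 51^4≡33, 51^8≡22, 51^16≡96, 51^32≡1, 51^64≡1, 51^128≡1.
Since 130 = 2 + 128 in binary, 51^130 ≡ 79·1 ≡ 79 (mod 97).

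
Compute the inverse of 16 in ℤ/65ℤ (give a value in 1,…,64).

61

16·61 = 976 = 15·65 + 1, so 16⁻¹ ≡ 61 (mod 65).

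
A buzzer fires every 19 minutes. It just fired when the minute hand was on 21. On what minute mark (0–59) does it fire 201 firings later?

201·19 = 3819.
Dividing 3819 by 60 gives quotient 63 and remainder 39.
(21 + 39) mod 60 = 0.

0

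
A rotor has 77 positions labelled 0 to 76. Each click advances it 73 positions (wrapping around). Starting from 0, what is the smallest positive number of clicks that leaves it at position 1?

19

77 = 1·73 + 4
73 = 18·4 + 1
4 = 4·1 + 0
Back-substituting gives 73·19 ≡ 1 (mod 77).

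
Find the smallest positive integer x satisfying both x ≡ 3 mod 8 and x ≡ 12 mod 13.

x ≡ 3 (mod 8) gives x ∈ {3, 11, 19, 27, 35, 43, 51}.
The first of these with x mod 13 = 12 is 51.

51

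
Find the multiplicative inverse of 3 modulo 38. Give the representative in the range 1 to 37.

13

3·13 = 39 = 1·38 + 1, so 3⁻¹ ≡ 13 (mod 38).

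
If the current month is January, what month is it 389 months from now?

June

389 mod 12 = 5 (since 32·12 = 384).
January + 5 months → June.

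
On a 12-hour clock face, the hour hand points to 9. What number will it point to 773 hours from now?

2

Dividing 773 by 12 gives quotient 64 and remainder 5.
9 + 5 → 2 on a 12-hour dial.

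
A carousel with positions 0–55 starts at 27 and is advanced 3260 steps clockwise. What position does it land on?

Dividing 3260 by 56 gives quotient 58 and remainder 12.
(27 + 12) mod 56 = 39.

39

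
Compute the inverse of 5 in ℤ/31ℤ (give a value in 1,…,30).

31 = 6·5 + 1
5 = 5·1 + 0
Back-substituting gives 5·25 ≡ 1 (mod 31).

25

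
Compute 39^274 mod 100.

Successive squares of 39 mod 100: 39^1≡39, 39^2≡21, 39^4≡41, 39^8≡81, 39^16≡61, 39^32≡21, 39^64≡41, 39^128≡81, 39^256≡61.
Since 274 = 2 + 16 + 256 in binary, 39^274 ≡ 21·61·61 ≡ 41 (mod 100).

41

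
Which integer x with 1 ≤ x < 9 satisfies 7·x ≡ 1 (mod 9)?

4

9 = 1·7 + 2
7 = 3·2 + 1
2 = 2·1 + 0
Back-substituting gives 7·4 ≡ 1 (mod 9).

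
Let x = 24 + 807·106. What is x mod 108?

30

807·106 = 85542.
85542 − 792·108 = 6, so 85542 ≡ 6 (mod 108).
(24 + 6) mod 108 = 30.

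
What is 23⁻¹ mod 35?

32

23·32 = 736 = 21·35 + 1, so 23⁻¹ ≡ 32 (mod 35).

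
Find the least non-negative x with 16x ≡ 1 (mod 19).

6

16⁻¹ ≡ 6 (mod 19) because 16·6 = 96 = 5·19 + 1.
Multiplying both sides by 6: x ≡ 6·1 = 6 ≡ 6 (mod 19).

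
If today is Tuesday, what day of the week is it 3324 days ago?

Wednesday

3324 = 474·7 + 6, so 3324 mod 7 = 6.
Tuesday − 6 days → Wednesday.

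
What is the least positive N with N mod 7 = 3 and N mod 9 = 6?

Since 9·4 ≡ 1 (mod 7), take x = 6 + 9·((3−6)·4 mod 7) = 6 + 9·2 = 24.
Check: 24 mod 7 = 3, 24 mod 9 = 6.

24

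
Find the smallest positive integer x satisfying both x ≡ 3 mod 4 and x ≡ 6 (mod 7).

27

x ≡ 3 (mod 4) gives x ∈ {3, 7, 11, 15, 19, 23, 27}.
The first of these with x mod 7 = 6 is 27.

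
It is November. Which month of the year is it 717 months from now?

717 − 59·12 = 9, so 717 ≡ 9 (mod 12).
November + 9 months → August.

August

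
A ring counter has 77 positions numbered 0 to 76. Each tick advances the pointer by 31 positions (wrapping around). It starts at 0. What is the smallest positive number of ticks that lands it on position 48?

The inverse of 31 mod 77 is 5 (since 31·5 = 155 ≡ 1).
Multiplying both sides by 5: x ≡ 5·48 = 240 ≡ 9 (mod 77).
Check: 31·9 = 279 = 3·77 + 48.

9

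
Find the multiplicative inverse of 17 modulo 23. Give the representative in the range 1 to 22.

23 = 1·17 + 6
17 = 2·6 + 5
6 = 1·5 + 1
5 = 5·1 + 0
Back-substituting gives 17·19 ≡ 1 (mod 23).

19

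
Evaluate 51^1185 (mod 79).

65

Successive squares of 51 mod 79: 51^1≡51, 51^2≡73, 51^4≡36, 51^8≡32, 51^16≡76, 51^32≡9, 51^64≡2, 51^128≡4, 51^256≡16, 51^512≡19, 51^1024≡45.
1185 = 1 + 32 + 128 + 1024, so 51^1185 ≡ 51·9·4·45 ≡ 65 (mod 79).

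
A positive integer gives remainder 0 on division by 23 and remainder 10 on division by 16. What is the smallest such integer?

x ≡ 10 (mod 16) gives x ∈ {10, 26, 42, 58, 74, 90, 106, 122, …}.
The first of these with x mod 23 = 0 is 138.

138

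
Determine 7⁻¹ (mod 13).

7·2 = 14 = 1·13 + 1, so 7⁻¹ ≡ 2 (mod 13).

2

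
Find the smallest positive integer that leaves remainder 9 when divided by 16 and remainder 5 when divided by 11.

137

x ≡ 5 (mod 11) gives x ∈ {5, 16, 27, 38, 49, 60, 71, 82, …}.
The first of these with x mod 16 = 9 is 137.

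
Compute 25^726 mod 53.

By repeated squaring mod 53: 25^1≡25, 25^2≡42, 25^4≡15, 25^8≡13, 25^16≡10, 25^32≡47, 25^64≡36, 25^128≡24, 25^256≡46, 25^512≡49.
726 = 2 + 4 + 16 + 64 + 128 + 512, so 25^726 ≡ 42·15·10·36·24·49 ≡ 24 (mod 53).

24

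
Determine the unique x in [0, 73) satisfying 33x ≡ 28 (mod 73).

33⁻¹ ≡ 31 (mod 73) because 33·31 = 1023 = 14·73 + 1.
So x ≡ 31·28 = 868 ≡ 65 (mod 73).

65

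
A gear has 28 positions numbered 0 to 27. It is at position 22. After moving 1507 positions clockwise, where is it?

17

1507 − 53·28 = 23, so 1507 ≡ 23 (mod 28).
(22 + 23) mod 28 = 17.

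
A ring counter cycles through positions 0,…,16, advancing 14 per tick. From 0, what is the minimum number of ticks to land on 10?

8

14⁻¹ ≡ 11 (mod 17) because 14·11 = 154 = 9·17 + 1.
So x ≡ 11·10 = 110 ≡ 8 (mod 17).
Check: 14·8 = 112 = 6·17 + 10.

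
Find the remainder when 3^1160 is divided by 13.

By repeated squaring mod 13: 3^1≡3, 3^2≡9, 3^4≡3, 3^8≡9, 3^16≡3, 3^32≡9, 3^64≡3, 3^128≡9, 3^256≡3, 3^512≡9, 3^1024≡3.
Since 1160 = 8 + 128 + 1024 in binary, 3^1160 ≡ 9·9·3 ≡ 9 (mod 13).

9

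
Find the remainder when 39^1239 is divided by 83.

Successive squares of 39 mod 83: 39^1≡39, 39^2≡27, 39^4≡65, 39^8≡75, 39^16≡64, 39^32≡29, 39^64≡11, 39^128≡38, 39^256≡33, 39^512≡10, 39^1024≡17.
Since 1239 = 1 + 2 + 4 + 16 + 64 + 128 + 1024 in binary, 39^1239 ≡ 39·27·65·64·11·38·17 ≡ 20 (mod 83).

20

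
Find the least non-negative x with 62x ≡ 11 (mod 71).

The inverse of 62 mod 71 is 63 (since 62·63 = 3906 ≡ 1).
Multiplying both sides by 63: x ≡ 63·11 = 693 ≡ 54 (mod 71).

54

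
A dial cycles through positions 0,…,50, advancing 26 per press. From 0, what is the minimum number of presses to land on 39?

26⁻¹ ≡ 2 (mod 51) because 26·2 = 52 = 1·51 + 1.
Multiplying both sides by 2: x ≡ 2·39 = 78 ≡ 27 (mod 51).

27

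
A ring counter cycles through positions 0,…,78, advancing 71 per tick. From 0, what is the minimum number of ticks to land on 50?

53

The inverse of 71 mod 79 is 69 (since 71·69 = 4899 ≡ 1).
Multiplying both sides by 69: x ≡ 69·50 = 3450 ≡ 53 (mod 79).
Check: 71·53 = 3763 = 47·79 + 50.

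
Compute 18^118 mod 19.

Successive squares of 18 mod 19: 18^1≡18, 18^2≡1, 18^4≡1, 18^8≡1, 18^16≡1, 18^32≡1, 18^64≡1.
Since 118 = 2 + 4 + 16 + 32 + 64 in binary, 18^118 ≡ 1·1·1·1·1 ≡ 1 (mod 19).

1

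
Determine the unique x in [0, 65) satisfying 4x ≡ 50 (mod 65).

45

The inverse of 4 mod 65 is 49 (since 4·49 = 196 ≡ 1).
Multiplying both sides by 49: x ≡ 49·50 = 2450 ≡ 45 (mod 65).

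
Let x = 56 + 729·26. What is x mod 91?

729·26 = 18954.
18954 = 208·91 + 26, so 18954 mod 91 = 26.
(56 + 26) mod 91 = 82.

82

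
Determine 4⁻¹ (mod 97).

73

4·73 = 292 = 3·97 + 1, so 4⁻¹ ≡ 73 (mod 97).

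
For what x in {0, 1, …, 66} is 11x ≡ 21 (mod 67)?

8

The inverse of 11 mod 67 is 61 (since 11·61 = 671 ≡ 1).
So x ≡ 61·21 = 1281 ≡ 8 (mod 67).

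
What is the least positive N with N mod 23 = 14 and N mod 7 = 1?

106

x ≡ 1 (mod 7) gives x ∈ {1, 8, 15, 22, 29, 36, 43, 50, …}.
The first of these with x mod 23 = 14 is 106.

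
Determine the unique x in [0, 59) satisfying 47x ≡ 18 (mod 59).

47⁻¹ ≡ 54 (mod 59) because 47·54 = 2538 = 43·59 + 1.
So x ≡ 54·18 = 972 ≡ 28 (mod 59).
Check: 47·28 = 1316 = 22·59 + 18.

28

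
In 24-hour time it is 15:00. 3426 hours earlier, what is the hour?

21

Dividing 3426 by 24 gives quotient 142 and remainder 18.
(15 − 18) mod 24 = 21.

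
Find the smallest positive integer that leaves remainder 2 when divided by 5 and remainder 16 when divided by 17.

67

x ≡ 2 (mod 5) gives x ∈ {2, 7, 12, 17, 22, 27, 32, 37, …}.
The first of these with x mod 17 = 16 is 67.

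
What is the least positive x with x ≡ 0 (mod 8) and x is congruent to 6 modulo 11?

72

x ≡ 0 (mod 8) gives x ∈ {0, 8, 16, 24, 32, 40, 48, 56, …}.
The first of these with x mod 11 = 6 is 72.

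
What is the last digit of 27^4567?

3

Last digits of 7^n: 7, 9, 3, 1 (period 4).
4567 mod 4 = 3, so the last digit matches 7^3 = 3.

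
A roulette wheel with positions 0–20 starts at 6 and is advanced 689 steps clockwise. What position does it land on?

2

Dividing 689 by 21 gives quotient 32 and remainder 17.
(6 + 17) mod 21 = 2.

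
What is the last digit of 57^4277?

Last digits of 7^n: 7, 9, 3, 1 (period 4).
4277 leaves remainder 1 on division by 4, so 57^4277 ends in 7.

7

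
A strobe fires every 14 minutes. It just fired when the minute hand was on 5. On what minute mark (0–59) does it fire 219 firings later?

219·14 = 3066.
Dividing 3066 by 60 gives quotient 51 and remainder 6.
(5 + 6) mod 60 = 11.

11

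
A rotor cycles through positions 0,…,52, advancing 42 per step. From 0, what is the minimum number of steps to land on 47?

15

The inverse of 42 mod 53 is 24 (since 42·24 = 1008 ≡ 1).
So x ≡ 24·47 = 1128 ≡ 15 (mod 53).
Check: 42·15 = 630 = 11·53 + 47.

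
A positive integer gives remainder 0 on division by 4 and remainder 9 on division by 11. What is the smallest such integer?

20

x ≡ 0 (mod 4) gives x ∈ {0, 4, 8, 12, 16, 20}.
The first of these with x mod 11 = 9 is 20.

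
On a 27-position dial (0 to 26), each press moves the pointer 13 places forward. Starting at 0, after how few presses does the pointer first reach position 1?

The inverse of 13 mod 27 is 25 (since 13·25 = 325 ≡ 1).
Multiplying both sides by 25: x ≡ 25·1 = 25 ≡ 25 (mod 27).

25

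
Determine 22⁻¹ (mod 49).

49 = 2·22 + 5
22 = 4·5 + 2
5 = 2·2 + 1
2 = 2·1 + 0
Back-substituting gives 22·29 ≡ 1 (mod 49).

29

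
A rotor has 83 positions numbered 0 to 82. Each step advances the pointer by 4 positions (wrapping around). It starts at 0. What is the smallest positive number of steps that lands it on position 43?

The inverse of 4 mod 83 is 21 (since 4·21 = 84 ≡ 1).
Multiplying both sides by 21: x ≡ 21·43 = 903 ≡ 73 (mod 83).

73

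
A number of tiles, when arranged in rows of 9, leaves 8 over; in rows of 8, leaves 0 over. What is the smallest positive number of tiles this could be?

x ≡ 0 (mod 8) gives x ∈ {0, 8}.
The first of these with x mod 9 = 8 is 8.

8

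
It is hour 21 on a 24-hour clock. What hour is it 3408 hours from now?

Dividing 3408 by 24 gives quotient 142 and remainder 0.
(21 + 0) mod 24 = 21.

21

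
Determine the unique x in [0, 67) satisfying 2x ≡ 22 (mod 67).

The inverse of 2 mod 67 is 34 (since 2·34 = 68 ≡ 1).
Multiplying both sides by 34: x ≡ 34·22 = 748 ≡ 11 (mod 67).

11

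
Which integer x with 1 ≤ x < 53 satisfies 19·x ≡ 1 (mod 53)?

14

53 = 2·19 + 15
19 = 1·15 + 4
15 = 3·4 + 3
4 = 1·3 + 1
3 = 3·1 + 0
Back-substituting gives 19·14 ≡ 1 (mod 53).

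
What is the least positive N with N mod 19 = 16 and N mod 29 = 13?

x ≡ 16 (mod 19) gives x ∈ {16, 35, 54, 73, 92, 111, 130, 149, …}.
The first of these with x mod 29 = 13 is 187.

187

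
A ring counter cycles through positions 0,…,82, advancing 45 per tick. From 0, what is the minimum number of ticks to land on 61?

45⁻¹ ≡ 24 (mod 83) because 45·24 = 1080 = 13·83 + 1.
Multiplying both sides by 24: x ≡ 24·61 = 1464 ≡ 53 (mod 83).

53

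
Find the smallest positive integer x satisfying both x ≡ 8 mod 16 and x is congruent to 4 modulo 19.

232

Since 19·11 ≡ 1 (mod 16), take x = 4 + 19·((8−4)·11 mod 16) = 4 + 19·12 = 232.
Check: 232 mod 16 = 8, 232 mod 19 = 4.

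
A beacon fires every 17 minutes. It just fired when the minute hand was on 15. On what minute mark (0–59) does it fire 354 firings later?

354·17 = 6018.
6018 − 100·60 = 18, so 6018 ≡ 18 (mod 60).
(15 + 18) mod 60 = 33.

33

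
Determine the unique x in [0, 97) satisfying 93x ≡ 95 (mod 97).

49

93⁻¹ ≡ 24 (mod 97) because 93·24 = 2232 = 23·97 + 1.
Multiplying both sides by 24: x ≡ 24·95 = 2280 ≡ 49 (mod 97).
Check: 93·49 = 4557 = 46·97 + 95.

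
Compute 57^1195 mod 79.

61

Successive squares of 57 mod 79: 57^1≡57, 57^2≡10, 57^4≡21, 57^8≡46, 57^16≡62, 57^32≡52, 57^64≡18, 57^128≡8, 57^256≡64, 57^512≡67, 57^1024≡65.
1195 = 1 + 2 + 8 + 32 + 128 + 1024, so 57^1195 ≡ 57·10·46·52·8·65 ≡ 61 (mod 79).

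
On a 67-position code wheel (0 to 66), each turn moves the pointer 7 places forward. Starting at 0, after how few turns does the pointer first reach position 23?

32

7⁻¹ ≡ 48 (mod 67) because 7·48 = 336 = 5·67 + 1.
Multiplying both sides by 48: x ≡ 48·23 = 1104 ≡ 32 (mod 67).
Check: 7·32 = 224 = 3·67 + 23.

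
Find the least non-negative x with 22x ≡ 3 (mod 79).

The inverse of 22 mod 79 is 18 (since 22·18 = 396 ≡ 1).
Multiplying both sides by 18: x ≡ 18·3 = 54 ≡ 54 (mod 79).
Check: 22·54 = 1188 = 15·79 + 3.

54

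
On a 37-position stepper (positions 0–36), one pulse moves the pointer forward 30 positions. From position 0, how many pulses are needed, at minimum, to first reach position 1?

37 = 1·30 + 7
30 = 4·7 + 2
7 = 3·2 + 1
2 = 2·1 + 0
Back-substituting gives 30·21 ≡ 1 (mod 37).

21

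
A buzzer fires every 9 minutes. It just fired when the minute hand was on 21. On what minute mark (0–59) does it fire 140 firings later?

21

140·9 = 1260.
1260 − 21·60 = 0, so 1260 ≡ 0 (mod 60).
(21 + 0) mod 60 = 21.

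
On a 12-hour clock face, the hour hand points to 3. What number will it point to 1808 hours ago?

7

Dividing 1808 by 12 gives quotient 150 and remainder 8.
3 − 8 → 7 on a 12-hour dial.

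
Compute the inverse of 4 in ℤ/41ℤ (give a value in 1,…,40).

41 = 10·4 + 1
4 = 4·1 + 0
Back-substituting gives 4·31 ≡ 1 (mod 41).

31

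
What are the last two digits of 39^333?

19

Successive squares of 39 mod 100: 39^1≡39, 39^2≡21, 39^4≡41, 39^8≡81, 39^16≡61, 39^32≡21, 39^64≡41, 39^128≡81, 39^256≡61.
Since 333 = 1 + 4 + 8 + 64 + 256 in binary, 39^333 ≡ 39·41·81·41·61 ≡ 19 (mod 100).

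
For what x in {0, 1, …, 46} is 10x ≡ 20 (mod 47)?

The inverse of 10 mod 47 is 33 (since 10·33 = 330 ≡ 1).
Multiplying both sides by 33: x ≡ 33·20 = 660 ≡ 2 (mod 47).

2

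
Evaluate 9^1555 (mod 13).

9

By repeated squaring mod 13: 9^1≡9, 9^2≡3, 9^4≡9, 9^8≡3, 9^16≡9, 9^32≡3, 9^64≡9, 9^128≡3, 9^256≡9, 9^512≡3, 9^1024≡9.
Since 1555 = 1 + 2 + 16 + 512 + 1024 in binary, 9^1555 ≡ 9·3·9·3·9 ≡ 9 (mod 13).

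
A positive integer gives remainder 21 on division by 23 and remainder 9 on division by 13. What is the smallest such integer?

113

x ≡ 9 (mod 13) gives x ∈ {9, 22, 35, 48, 61, 74, 87, 100, …}.
The first of these with x mod 23 = 21 is 113.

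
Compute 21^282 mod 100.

Square-and-reduce mod 100: 21^1≡21, 21^2≡41, 21^4≡81, 21^8≡61, 21^16≡21, 21^32≡41, 21^64≡81, 21^128≡61, 21^256≡21.
282 = 2 + 8 + 16 + 256, so 21^282 ≡ 41·61·21·21 ≡ 41 (mod 100).

41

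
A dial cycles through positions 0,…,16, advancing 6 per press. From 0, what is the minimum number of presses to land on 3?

9

6⁻¹ ≡ 3 (mod 17) because 6·3 = 18 = 1·17 + 1.
Multiplying both sides by 3: x ≡ 3·3 = 9 ≡ 9 (mod 17).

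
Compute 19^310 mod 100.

By repeated squaring mod 100: 19^1≡19, 19^2≡61, 19^4≡21, 19^8≡41, 19^16≡81, 19^32≡61, 19^64≡21, 19^128≡41, 19^256≡81.
Since 310 = 2 + 4 + 16 + 32 + 256 in binary, 19^310 ≡ 61·21·81·61·81 ≡ 1 (mod 100).

1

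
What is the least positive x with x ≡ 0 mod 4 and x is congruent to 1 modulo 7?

x ≡ 0 (mod 4) gives x ∈ {0, 4, 8}.
The first of these with x mod 7 = 1 is 8.

8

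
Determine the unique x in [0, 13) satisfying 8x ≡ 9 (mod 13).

The inverse of 8 mod 13 is 5 (since 8·5 = 40 ≡ 1).
So x ≡ 5·9 = 45 ≡ 6 (mod 13).
Check: 8·6 = 48 = 3·13 + 9.

6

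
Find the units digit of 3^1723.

The units digit of 3^n cycles with period 4: 3, 9, 7, 1, …
1723 leaves remainder 3 on division by 4, so 3^1723 ends in 7.

7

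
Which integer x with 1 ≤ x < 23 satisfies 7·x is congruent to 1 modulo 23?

23 = 3·7 + 2
7 = 3·2 + 1
2 = 2·1 + 0
Back-substituting gives 7·10 ≡ 1 (mod 23).

10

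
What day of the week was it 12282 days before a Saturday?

Tuesday

12282 = 1754·7 + 4, so 12282 mod 7 = 4.
Saturday − 4 days → Tuesday.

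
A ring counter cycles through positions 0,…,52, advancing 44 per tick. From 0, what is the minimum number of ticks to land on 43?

44⁻¹ ≡ 47 (mod 53) because 44·47 = 2068 = 39·53 + 1.
So x ≡ 47·43 = 2021 ≡ 7 (mod 53).

7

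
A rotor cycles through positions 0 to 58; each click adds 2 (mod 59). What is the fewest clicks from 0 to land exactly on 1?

30

59 = 29·2 + 1
2 = 2·1 + 0
Back-substituting gives 2·30 ≡ 1 (mod 59).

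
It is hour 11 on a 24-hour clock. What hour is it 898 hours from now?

Dividing 898 by 24 gives quotient 37 and remainder 10.
(11 + 10) mod 24 = 21.

21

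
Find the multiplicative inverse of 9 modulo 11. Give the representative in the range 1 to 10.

9·5 = 45 = 4·11 + 1, so 9⁻¹ ≡ 5 (mod 11).

5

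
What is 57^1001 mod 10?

Last digits of 7^n: 7, 9, 3, 1 (period 4).
1001 mod 4 = 1, so the last digit matches 7^1 = 7.

7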